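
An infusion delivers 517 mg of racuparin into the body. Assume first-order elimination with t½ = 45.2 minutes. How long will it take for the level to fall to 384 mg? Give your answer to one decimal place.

19.4 minutes

Fraction remaining = 384/517 ≈ 0.74275.
n = log₂(517/384) = ln(1.3464)/ln 2 ≈ 0.42906 half-lives.
t = n × t½ = 0.42906 × 45.2 ≈ 19.393 minutes.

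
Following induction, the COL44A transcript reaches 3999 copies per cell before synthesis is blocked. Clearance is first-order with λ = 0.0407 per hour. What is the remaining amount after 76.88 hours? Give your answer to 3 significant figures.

175 copies per cell

t½ = ln 2 / λ = 0.69315 / 0.0407 ≈ 17.031 hours.
Number of half-lives: n = 76.88/17.031 ≈ 4.5142.
Remaining = 3999 × (1/2)^4.5142 = 3999 × 0.043761 ≈ 175 copies per cell.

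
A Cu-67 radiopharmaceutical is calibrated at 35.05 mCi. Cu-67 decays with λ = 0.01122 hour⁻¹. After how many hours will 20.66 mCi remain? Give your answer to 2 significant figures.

t½ = ln 2 / λ = 0.69315 / 0.01122 ≈ 61.778 hours.
Fraction remaining = 20.66/35.05 ≈ 0.58944.
n = log₂(35.05/20.66) = ln(1.6965)/ln 2 ≈ 0.76257 half-lives.
t = n × t½ = 0.76257 × 61.778 ≈ 47.11 hours.

47 hours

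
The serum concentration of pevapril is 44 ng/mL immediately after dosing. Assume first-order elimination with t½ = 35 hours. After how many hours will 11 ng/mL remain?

11/44 = 1/4, so 2 half-lives have elapsed.
t = 2 × 35 = 70 hours.

70 hours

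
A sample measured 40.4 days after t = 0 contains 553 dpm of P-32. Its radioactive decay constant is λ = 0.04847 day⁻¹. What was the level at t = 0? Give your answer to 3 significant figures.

t½ = ln 2 / λ = 0.69315 / 0.04847 ≈ 14.301 days.
Number of half-lives elapsed: n = 40.4/14.301 ≈ 2.8251.
A₀ = A × 2^n = 553 × 2^2.8251 = 553 × 7.0865 ≈ 3918.8 dpm.

3920 dpm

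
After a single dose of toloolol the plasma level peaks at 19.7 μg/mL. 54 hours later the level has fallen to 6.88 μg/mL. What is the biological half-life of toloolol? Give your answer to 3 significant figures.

35.6 hours

A/A₀ = 6.88/19.7 ≈ 0.34924.
n = log₂(2.8634) ≈ 1.5177 half-lives elapsed in 54 hours.
t½ = 54/1.5177 ≈ 35.58 hours.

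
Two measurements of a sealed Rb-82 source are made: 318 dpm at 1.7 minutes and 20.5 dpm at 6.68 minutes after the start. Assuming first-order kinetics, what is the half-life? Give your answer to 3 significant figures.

1.26 minutes

Over Δt = 6.68 − 1.7 = 4.98 minutes, the level fell by a factor of 318/20.5 ≈ 15.512.
n = log₂(15.512) ≈ 3.9553 half-lives, so t½ = 4.98/3.9553 ≈ 1.2591 minutes.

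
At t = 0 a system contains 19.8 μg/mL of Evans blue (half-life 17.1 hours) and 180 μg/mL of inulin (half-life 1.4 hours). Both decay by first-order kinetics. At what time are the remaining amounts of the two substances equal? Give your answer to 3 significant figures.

Set 19.8·(1/2)^(t/17.1) = 180·(1/2)^(t/1.4).
Taking log₂: log₂(19.8/180) = t·(1/17.1 − 1/1.4).
log₂(0.11) = -3.1844; 1/17.1 − 1/1.4 = -0.65581.
t = -3.1844 / -0.65581 ≈ 4.8557 hours.

4.86 hours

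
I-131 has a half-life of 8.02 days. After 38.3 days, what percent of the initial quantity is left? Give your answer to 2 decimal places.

n = 38.3/8.02 ≈ 4.7756 half-lives.
Fraction remaining = (1/2)^4.7756 ≈ 0.03651, i.e. 3.651%.

3.65%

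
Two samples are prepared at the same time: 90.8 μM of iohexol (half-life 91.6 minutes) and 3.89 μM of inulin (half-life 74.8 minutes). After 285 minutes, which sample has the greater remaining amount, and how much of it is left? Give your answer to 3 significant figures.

iohexol, 10.5 μM

iohexol: 90.8 × (1/2)^3.1114 ≈ 10.507 μM.
inulin: 3.89 × (1/2)^3.8102 ≈ 0.27732 μM.
Iohexol has more remaining, at ≈ 10.507 μM.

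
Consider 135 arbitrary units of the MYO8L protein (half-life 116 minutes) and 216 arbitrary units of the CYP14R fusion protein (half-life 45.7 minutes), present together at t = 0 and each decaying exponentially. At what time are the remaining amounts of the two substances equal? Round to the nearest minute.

51 minutes

Set 135·(1/2)^(t/116) = 216·(1/2)^(t/45.7).
Taking log₂: log₂(135/216) = t·(1/116 − 1/45.7).
log₂(0.625) = -0.67807; 1/116 − 1/45.7 = -0.013261.
t = -0.67807 / -0.013261 ≈ 51.132 minutes.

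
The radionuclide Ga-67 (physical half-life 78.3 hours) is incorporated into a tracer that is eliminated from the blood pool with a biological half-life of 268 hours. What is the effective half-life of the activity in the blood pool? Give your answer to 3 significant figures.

1/t_eff = 1/t_phys + 1/t_biol = 1/78.3 + 1/268 = 0.016503 per hour.
t_eff = 78.3 × 268 / (78.3 + 268) ≈ 60.596 hours.

60.6 hours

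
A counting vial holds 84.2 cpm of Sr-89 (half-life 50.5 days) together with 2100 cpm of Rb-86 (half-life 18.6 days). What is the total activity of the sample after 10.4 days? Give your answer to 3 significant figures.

1500 cpm

Sr-89: 84.2 × (1/2)^(10.4/50.5) = 84.2 × (1/2)^0.20594 ≈ 72.999 cpm.
Rb-86: 2100 × (1/2)^(10.4/18.6) = 2100 × (1/2)^0.55914 ≈ 1425.3 cpm.
Total = 72.999 + 1425.3 ≈ 1498.3 cpm.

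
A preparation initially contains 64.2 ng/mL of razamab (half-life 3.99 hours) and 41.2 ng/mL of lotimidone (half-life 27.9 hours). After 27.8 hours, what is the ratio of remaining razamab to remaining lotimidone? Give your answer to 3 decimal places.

razamab: 64.2 × (1/2)^(27.8/3.99) = 64.2 × (1/2)^6.9674 ≈ 0.51302 ng/mL.
lotimidone: 41.2 × (1/2)^(27.8/27.9) = 41.2 × (1/2)^0.99642 ≈ 20.651 ng/mL.
Ratio ≈ 0.51302 / 20.651 ≈ 0.024842.

0.025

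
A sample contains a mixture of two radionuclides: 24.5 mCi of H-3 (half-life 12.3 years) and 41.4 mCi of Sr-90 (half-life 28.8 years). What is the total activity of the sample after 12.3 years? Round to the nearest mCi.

H-3: 24.5 × (1/2)^(12.3/12.3) = 24.5 × (1/2)^1 ≈ 12.25 mCi.
Sr-90: 41.4 × (1/2)^(12.3/28.8) = 41.4 × (1/2)^0.42708 ≈ 30.792 mCi.
Total = 12.25 + 30.792 ≈ 43.042 mCi.

43 mCi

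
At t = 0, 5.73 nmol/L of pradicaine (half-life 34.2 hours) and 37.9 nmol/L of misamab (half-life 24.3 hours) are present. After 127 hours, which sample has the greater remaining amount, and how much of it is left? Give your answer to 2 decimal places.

pradicaine: 5.73 × (1/2)^3.7135 ≈ 0.43681 nmol/L.
misamab: 37.9 × (1/2)^5.2263 ≈ 1.0124 nmol/L.
Misamab has more remaining, at ≈ 1.0124 nmol/L.

misamab, 1.01 nmol/L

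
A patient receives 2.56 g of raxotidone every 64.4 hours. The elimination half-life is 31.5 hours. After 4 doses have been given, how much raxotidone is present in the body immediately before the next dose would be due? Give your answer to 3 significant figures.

The 4 doses were given 257.6, 193.2, 128.8, 64.4 hours ago.
Total = 2.56·(1/2)^(257.6/31.5) + 2.56·(1/2)^(193.2/31.5) + 2.56·(1/2)^(128.8/31.5) + 2.56·(1/2)^(64.4/31.5)
      = 0.0088406 + 0.036469 + 0.15044 + 0.62058 ≈ 0.81633 g.

0.816 g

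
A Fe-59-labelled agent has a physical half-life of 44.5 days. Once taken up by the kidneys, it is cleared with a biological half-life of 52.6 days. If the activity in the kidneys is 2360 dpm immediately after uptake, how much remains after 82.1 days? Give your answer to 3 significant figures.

1/t_eff = 1/t_phys + 1/t_biol = 1/44.5 + 1/52.6 = 0.041483 per day.
t_eff = 44.5 × 52.6 / (44.5 + 52.6) ≈ 24.106 days.
Remaining = 2360 × (1/2)^(82.1/24.106) = 2360 × (1/2)^3.4058 ≈ 222.67 dpm.

223 dpm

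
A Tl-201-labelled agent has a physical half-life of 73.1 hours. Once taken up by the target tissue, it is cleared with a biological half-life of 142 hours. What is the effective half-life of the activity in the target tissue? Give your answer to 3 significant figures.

1/t_eff = 1/t_phys + 1/t_biol = 1/73.1 + 1/142 = 0.020722 per hour.
t_eff = 73.1 × 142 / (73.1 + 142) ≈ 48.258 hours.

48.3 hours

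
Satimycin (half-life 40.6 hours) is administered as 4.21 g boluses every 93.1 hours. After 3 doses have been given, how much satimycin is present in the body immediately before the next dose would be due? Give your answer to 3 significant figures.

1.07 g

The 3 doses were given 279.3, 186.2, 93.1 hours ago.
Total = 4.21·(1/2)^(279.3/40.6) + 4.21·(1/2)^(186.2/40.6) + 4.21·(1/2)^(93.1/40.6)
      = 0.03576 + 0.17527 + 0.85899 ≈ 1.07 g.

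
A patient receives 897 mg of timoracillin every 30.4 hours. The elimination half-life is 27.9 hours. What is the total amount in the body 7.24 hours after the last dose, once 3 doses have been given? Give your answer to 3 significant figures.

The 3 doses were given 68.04, 37.64, 7.24 hours ago.
Total = 897·(1/2)^(68.04/27.9) + 897·(1/2)^(37.64/27.9) + 897·(1/2)^(7.24/27.9)
      = 165.45 + 352.1 + 749.33 ≈ 1266.9 mg.

1270 mg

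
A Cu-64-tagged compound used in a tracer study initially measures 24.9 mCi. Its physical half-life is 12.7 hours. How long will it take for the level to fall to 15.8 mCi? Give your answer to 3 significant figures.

Fraction remaining = 15.8/24.9 ≈ 0.63454.
n = log₂(24.9/15.8) = ln(1.5759)/ln 2 ≈ 0.65622 half-lives.
t = n × t½ = 0.65622 × 12.7 ≈ 8.334 hours.

8.33 hours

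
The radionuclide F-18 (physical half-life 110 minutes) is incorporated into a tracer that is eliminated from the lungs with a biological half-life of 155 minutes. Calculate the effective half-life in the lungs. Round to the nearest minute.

64 minutes

1/t_eff = 1/t_phys + 1/t_biol = 1/110 + 1/155 = 0.015543 per minute.
t_eff = 110 × 155 / (110 + 155) ≈ 64.34 minutes.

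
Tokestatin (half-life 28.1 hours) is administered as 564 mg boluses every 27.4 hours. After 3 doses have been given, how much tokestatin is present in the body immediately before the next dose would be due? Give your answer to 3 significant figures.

507 mg

The 3 doses were given 82.2, 54.8, 27.4 hours ago.
Total = 564·(1/2)^(82.2/28.1) + 564·(1/2)^(54.8/28.1) + 564·(1/2)^(27.4/28.1)
      = 74.248 + 145.95 + 286.91 ≈ 507.11 mg.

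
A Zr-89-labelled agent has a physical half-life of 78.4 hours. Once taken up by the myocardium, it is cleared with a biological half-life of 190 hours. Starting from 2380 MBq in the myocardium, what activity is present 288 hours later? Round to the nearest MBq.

65 MBq

1/t_eff = 1/t_phys + 1/t_biol = 1/78.4 + 1/190 = 0.018018 per hour.
t_eff = 78.4 × 190 / (78.4 + 190) ≈ 55.499 hours.
Remaining = 2380 × (1/2)^(288/55.499) = 2380 × (1/2)^5.1893 ≈ 65.231 MBq.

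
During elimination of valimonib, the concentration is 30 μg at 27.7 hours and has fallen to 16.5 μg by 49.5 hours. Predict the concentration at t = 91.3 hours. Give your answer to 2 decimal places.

Over Δt = 49.5 − 27.7 = 21.8 hours, the level fell by a factor of 30/16.5 ≈ 1.8182.
n = log₂(1.8182) ≈ 0.8625 half-lives, so t½ = 21.8/0.8625 ≈ 25.275 hours.
From t = 49.5 to t = 91.3: 16.5 × (1/2)^((91.3−49.5)/25.275) ≈ 5.2438 μg.

5.24 μg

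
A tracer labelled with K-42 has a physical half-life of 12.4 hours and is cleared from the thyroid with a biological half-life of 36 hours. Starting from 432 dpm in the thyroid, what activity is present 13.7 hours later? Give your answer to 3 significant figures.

1/t_eff = 1/t_phys + 1/t_biol = 1/12.4 + 1/36 = 0.10842 per hour.
t_eff = 12.4 × 36 / (12.4 + 36) ≈ 9.2231 hours.
Remaining = 432 × (1/2)^(13.7/9.2231) = 432 × (1/2)^1.4854 ≈ 154.29 dpm.

154 dpm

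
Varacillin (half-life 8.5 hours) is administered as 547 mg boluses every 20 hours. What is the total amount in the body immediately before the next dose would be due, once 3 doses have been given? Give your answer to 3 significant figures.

132 mg

The 3 doses were given 60, 40, 20 hours ago.
Total = 547·(1/2)^(60/8.5) + 547·(1/2)^(40/8.5) + 547·(1/2)^(20/8.5)
      = 4.1027 + 20.959 + 107.07 ≈ 132.14 mg.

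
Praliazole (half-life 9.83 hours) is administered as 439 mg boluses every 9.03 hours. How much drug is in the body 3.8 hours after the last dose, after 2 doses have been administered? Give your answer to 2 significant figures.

510 mg

The 2 doses were given 12.83, 3.8 hours ago.
Total = 439·(1/2)^(12.83/9.83) + 439·(1/2)^(3.8/9.83)
      = 177.65 + 335.81 ≈ 513.46 mg.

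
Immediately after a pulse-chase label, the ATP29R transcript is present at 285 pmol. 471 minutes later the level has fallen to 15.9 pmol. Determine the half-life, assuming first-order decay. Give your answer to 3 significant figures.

A/A₀ = 15.9/285 ≈ 0.055789.
n = log₂(17.925) ≈ 4.1639 half-lives elapsed in 471 minutes.
t½ = 471/4.1639 ≈ 113.12 minutes.

113 minutes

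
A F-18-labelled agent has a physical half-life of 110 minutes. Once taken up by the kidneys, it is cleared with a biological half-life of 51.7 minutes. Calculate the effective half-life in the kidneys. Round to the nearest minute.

1/t_eff = 1/t_phys + 1/t_biol = 1/110 + 1/51.7 = 0.028433 per minute.
t_eff = 110 × 51.7 / (110 + 51.7) ≈ 35.17 minutes.

35 minutes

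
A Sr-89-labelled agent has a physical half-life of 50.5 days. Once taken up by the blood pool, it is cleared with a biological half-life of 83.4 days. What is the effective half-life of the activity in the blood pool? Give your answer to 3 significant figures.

31.5 days

1/t_eff = 1/t_phys + 1/t_biol = 1/50.5 + 1/83.4 = 0.031792 per day.
t_eff = 50.5 × 83.4 / (50.5 + 83.4) ≈ 31.454 days.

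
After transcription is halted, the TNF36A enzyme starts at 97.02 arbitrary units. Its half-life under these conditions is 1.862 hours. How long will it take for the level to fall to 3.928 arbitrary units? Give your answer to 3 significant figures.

8.61 hours

Fraction remaining = 3.928/97.02 ≈ 0.040486.
n = log₂(97.02/3.928) = ln(24.7)/ln 2 ≈ 4.6264 half-lives.
t = n × t½ = 4.6264 × 1.862 ≈ 8.6144 hours.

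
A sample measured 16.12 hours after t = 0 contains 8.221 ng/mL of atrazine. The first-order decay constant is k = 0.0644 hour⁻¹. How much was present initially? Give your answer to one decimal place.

t½ = ln 2 / k = 0.69315 / 0.0644 ≈ 10.763 hours.
Number of half-lives elapsed: n = 16.12/10.763 ≈ 1.4977.
A₀ = A × 2^n = 8.221 × 2^1.4977 = 8.221 × 2.8239 ≈ 23.215 ng/mL.

23.2 ng/mL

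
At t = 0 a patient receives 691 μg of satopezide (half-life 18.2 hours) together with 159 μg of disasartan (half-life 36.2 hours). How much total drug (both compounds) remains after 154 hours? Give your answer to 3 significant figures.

satopezide: 691 × (1/2)^(154/18.2) = 691 × (1/2)^8.4615 ≈ 1.9602 μg.
disasartan: 159 × (1/2)^(154/36.2) = 159 × (1/2)^4.2541 ≈ 8.3324 μg.
Total = 1.9602 + 8.3324 ≈ 10.293 μg.

10.3 μg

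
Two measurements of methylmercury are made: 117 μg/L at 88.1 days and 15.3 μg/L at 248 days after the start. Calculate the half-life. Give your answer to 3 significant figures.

54.5 days

Over Δt = 248 − 88.1 = 159.9 days, the level fell by a factor of 117/15.3 ≈ 7.6471.
n = log₂(7.6471) ≈ 2.9349 half-lives, so t½ = 159.9/2.9349 ≈ 54.482 days.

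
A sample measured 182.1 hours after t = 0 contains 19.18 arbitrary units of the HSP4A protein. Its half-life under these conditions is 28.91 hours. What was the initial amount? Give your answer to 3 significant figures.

Number of half-lives elapsed: n = 182.1/28.91 ≈ 6.2989.
A₀ = A × 2^n = 19.18 × 2^6.2989 = 19.18 × 78.731 ≈ 1510.1 arbitrary units.

1510 arbitrary units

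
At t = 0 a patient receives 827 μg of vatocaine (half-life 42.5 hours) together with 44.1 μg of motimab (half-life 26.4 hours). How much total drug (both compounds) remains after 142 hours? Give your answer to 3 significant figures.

82.7 μg

vatocaine: 827 × (1/2)^(142/42.5) = 827 × (1/2)^3.3412 ≈ 81.604 μg.
motimab: 44.1 × (1/2)^(142/26.4) = 44.1 × (1/2)^5.3788 ≈ 1.0599 μg.
Total = 81.604 + 1.0599 ≈ 82.664 μg.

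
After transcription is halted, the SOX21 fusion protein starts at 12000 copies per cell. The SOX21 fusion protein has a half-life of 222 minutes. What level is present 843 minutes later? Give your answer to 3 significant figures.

863 copies per cell

Number of half-lives: n = 843/222 ≈ 3.7973.
Remaining = 12000 × (1/2)^3.7973 = 12000 × 0.071928 ≈ 863.14 copies per cell.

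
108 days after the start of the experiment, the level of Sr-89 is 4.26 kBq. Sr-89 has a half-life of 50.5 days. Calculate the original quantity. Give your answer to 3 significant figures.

Number of half-lives elapsed: n = 108/50.5 ≈ 2.1386.
A₀ = A × 2^n = 4.26 × 2^2.1386 = 4.26 × 4.4034 ≈ 18.758 kBq.

18.8 kBq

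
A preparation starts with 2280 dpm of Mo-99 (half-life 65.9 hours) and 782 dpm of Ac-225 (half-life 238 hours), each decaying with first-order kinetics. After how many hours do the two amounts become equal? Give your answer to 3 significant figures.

141 hours

Set 2280·(1/2)^(t/65.9) = 782·(1/2)^(t/238).
Taking log₂: log₂(2280/782) = t·(1/65.9 − 1/238).
log₂(2.9156) = 1.5438; 1/65.9 − 1/238 = 0.010973.
t = 1.5438 / 0.010973 ≈ 140.69 hours.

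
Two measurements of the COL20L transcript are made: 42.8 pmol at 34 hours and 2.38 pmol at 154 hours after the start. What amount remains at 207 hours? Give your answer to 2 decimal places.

Over Δt = 154 − 34 = 120 hours, the level fell by a factor of 42.8/2.38 ≈ 17.983.
n = log₂(17.983) ≈ 4.1686 half-lives, so t½ = 120/4.1686 ≈ 28.787 hours.
From t = 154 to t = 207: 2.38 × (1/2)^((207−154)/28.787) ≈ 0.66427 pmol.

0.66 pmol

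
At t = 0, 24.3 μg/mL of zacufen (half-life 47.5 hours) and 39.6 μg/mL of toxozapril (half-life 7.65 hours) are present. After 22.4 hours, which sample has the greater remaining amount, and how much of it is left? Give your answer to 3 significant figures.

zacufen, 17.5 μg/mL

zacufen: 24.3 × (1/2)^0.47158 ≈ 17.525 μg/mL.
toxozapril: 39.6 × (1/2)^2.9281 ≈ 5.2029 μg/mL.
Zacufen has more remaining, at ≈ 17.525 μg/mL.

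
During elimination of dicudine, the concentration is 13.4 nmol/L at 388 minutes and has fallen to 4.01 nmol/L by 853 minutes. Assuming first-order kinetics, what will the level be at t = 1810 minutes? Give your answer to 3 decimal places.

0.335 nmol/L

Over Δt = 853 − 388 = 465 minutes, the level fell by a factor of 13.4/4.01 ≈ 3.3416.
n = log₂(3.3416) ≈ 1.7406 half-lives, so t½ = 465/1.7406 ≈ 267.16 minutes.
From t = 853 to t = 1810: 4.01 × (1/2)^((1810−853)/267.16) ≈ 0.33481 nmol/L.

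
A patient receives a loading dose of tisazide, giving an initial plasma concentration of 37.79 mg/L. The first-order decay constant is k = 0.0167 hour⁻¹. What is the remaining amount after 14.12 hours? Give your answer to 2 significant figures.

t½ = ln 2 / k = 0.69315 / 0.0167 ≈ 41.506 hours.
Number of half-lives: n = 14.12/41.506 ≈ 0.34019.
Remaining = 37.79 × (1/2)^0.34019 = 37.79 × 0.78994 ≈ 29.852 mg/L.

30 mg/L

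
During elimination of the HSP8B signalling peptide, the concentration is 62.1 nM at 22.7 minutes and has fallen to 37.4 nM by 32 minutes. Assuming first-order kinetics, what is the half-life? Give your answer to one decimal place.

Over Δt = 32 − 22.7 = 9.3 minutes, the level fell by a factor of 62.1/37.4 ≈ 1.6604.
n = log₂(1.6604) ≈ 0.73155 half-lives, so t½ = 9.3/0.73155 ≈ 12.713 minutes.

12.7 minutes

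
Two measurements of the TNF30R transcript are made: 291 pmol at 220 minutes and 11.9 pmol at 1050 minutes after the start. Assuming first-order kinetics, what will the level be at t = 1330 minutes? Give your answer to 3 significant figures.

4.05 pmol

Over Δt = 1050 − 220 = 830 minutes, the level fell by a factor of 291/11.9 ≈ 24.454.
n = log₂(24.454) ≈ 4.612 half-lives, so t½ = 830/4.612 ≈ 179.97 minutes.
From t = 1050 to t = 1330: 11.9 × (1/2)^((1330−1050)/179.97) ≈ 4.0475 pmol.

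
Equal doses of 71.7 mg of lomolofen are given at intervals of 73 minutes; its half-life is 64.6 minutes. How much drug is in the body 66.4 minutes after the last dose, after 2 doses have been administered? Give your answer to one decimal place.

The 2 doses were given 139.4, 66.4 minutes ago.
Total = 71.7·(1/2)^(139.4/64.6) + 71.7·(1/2)^(66.4/64.6)
      = 16.067 + 35.164 ≈ 51.231 mg.

51.2 mg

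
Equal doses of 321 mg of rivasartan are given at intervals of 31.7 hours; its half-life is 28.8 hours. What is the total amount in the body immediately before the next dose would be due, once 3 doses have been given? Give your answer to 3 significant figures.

252 mg

The 3 doses were given 95.1, 63.4, 31.7 hours ago.
Total = 321·(1/2)^(95.1/28.8) + 321·(1/2)^(63.4/28.8) + 321·(1/2)^(31.7/28.8)
      = 32.545 + 69.794 + 149.68 ≈ 252.02 mg.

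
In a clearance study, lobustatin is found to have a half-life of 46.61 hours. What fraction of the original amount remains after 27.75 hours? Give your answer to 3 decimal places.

0.662

n = 27.75/46.61 ≈ 0.59537 half-lives.
Fraction remaining = (1/2)^0.59537 ≈ 0.66188.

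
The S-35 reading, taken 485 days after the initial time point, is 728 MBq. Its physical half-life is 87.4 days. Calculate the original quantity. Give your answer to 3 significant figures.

34100 MBq

Number of half-lives elapsed: n = 485/87.4 ≈ 5.5492.
A₀ = A × 2^n = 728 × 2^5.5492 = 728 × 46.825 ≈ 34088 MBq.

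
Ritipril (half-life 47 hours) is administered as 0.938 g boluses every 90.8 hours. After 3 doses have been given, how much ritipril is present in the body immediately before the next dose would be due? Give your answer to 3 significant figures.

The 3 doses were given 272.4, 181.6, 90.8 hours ago.
Total = 0.938·(1/2)^(272.4/47) + 0.938·(1/2)^(181.6/47) + 0.938·(1/2)^(90.8/47)
      = 0.016885 + 0.064428 + 0.24583 ≈ 0.32715 g.

0.327 g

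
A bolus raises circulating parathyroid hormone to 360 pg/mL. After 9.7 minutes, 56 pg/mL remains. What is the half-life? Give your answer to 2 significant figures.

3.6 minutes

A/A₀ = 56/360 ≈ 0.15556.
n = log₂(6.4286) ≈ 2.6845 half-lives elapsed in 9.7 minutes.
t½ = 9.7/2.6845 ≈ 3.6133 minutes.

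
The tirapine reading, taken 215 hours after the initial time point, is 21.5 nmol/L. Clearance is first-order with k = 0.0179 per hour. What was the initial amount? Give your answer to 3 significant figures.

1010 nmol/L

t½ = ln 2 / k = 0.69315 / 0.0179 ≈ 38.723 hours.
Number of half-lives elapsed: n = 215/38.723 ≈ 5.5522.
A₀ = A × 2^n = 21.5 × 2^5.5522 = 21.5 × 46.923 ≈ 1008.8 nmol/L.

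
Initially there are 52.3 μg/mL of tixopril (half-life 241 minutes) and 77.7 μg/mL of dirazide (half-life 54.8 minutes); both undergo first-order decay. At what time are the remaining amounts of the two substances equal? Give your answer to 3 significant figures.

40.5 minutes

Set 52.3·(1/2)^(t/241) = 77.7·(1/2)^(t/54.8).
Taking log₂: log₂(52.3/77.7) = t·(1/241 − 1/54.8).
log₂(0.6731) = -0.5711; 1/241 − 1/54.8 = -0.014099.
t = -0.5711 / -0.014099 ≈ 40.507 minutes.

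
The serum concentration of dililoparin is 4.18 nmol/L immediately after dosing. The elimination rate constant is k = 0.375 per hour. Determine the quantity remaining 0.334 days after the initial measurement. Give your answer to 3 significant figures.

t½ = ln 2 / k = 0.69315 / 0.375 ≈ 1.8484 hours.
Convert the elapsed time: 0.334 days = 8.016 hours.
Number of half-lives: n = 8.016/1.8484 ≈ 4.3367.
Remaining = 4.18 × (1/2)^4.3367 = 4.18 × 0.049489 ≈ 0.20687 nmol/L.

0.207 nmol/L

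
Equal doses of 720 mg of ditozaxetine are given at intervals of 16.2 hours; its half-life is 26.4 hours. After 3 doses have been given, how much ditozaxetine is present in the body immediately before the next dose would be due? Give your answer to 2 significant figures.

980 mg

The 3 doses were given 48.6, 32.4, 16.2 hours ago.
Total = 720·(1/2)^(48.6/26.4) + 720·(1/2)^(32.4/26.4) + 720·(1/2)^(16.2/26.4)
      = 200.98 + 307.53 + 470.55 ≈ 979.07 mg.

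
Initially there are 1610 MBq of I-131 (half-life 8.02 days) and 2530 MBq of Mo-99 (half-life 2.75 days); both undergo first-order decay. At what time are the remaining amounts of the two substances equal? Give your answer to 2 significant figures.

2.7 days

Set 1610·(1/2)^(t/8.02) = 2530·(1/2)^(t/2.75).
Taking log₂: log₂(1610/2530) = t·(1/8.02 − 1/2.75).
log₂(0.63636) = -0.65208; 1/8.02 − 1/2.75 = -0.23895.
t = -0.65208 / -0.23895 ≈ 2.7289 days.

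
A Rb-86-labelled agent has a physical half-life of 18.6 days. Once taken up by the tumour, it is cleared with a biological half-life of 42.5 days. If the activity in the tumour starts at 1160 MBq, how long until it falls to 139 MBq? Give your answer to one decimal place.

39.6 days

1/t_eff = 1/t_phys + 1/t_biol = 1/18.6 + 1/42.5 = 0.077293 per day.
t_eff = 18.6 × 42.5 / (18.6 + 42.5) ≈ 12.938 days.
n = log₂(1160/139) ≈ 3.061; t = 3.061 × 12.938 ≈ 39.602 days.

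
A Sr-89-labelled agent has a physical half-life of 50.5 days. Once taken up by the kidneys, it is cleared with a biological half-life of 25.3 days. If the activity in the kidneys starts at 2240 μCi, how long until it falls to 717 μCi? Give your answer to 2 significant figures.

28 days

1/t_eff = 1/t_phys + 1/t_biol = 1/50.5 + 1/25.3 = 0.059328 per day.
t_eff = 50.5 × 25.3 / (50.5 + 25.3) ≈ 16.856 days.
n = log₂(2240/717) ≈ 1.6435; t = 1.6435 × 16.856 ≈ 27.701 days.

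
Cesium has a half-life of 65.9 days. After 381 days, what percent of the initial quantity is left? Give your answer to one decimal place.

n = 381/65.9 ≈ 5.7815 half-lives.
Fraction remaining = (1/2)^5.7815 ≈ 0.01818, i.e. 1.818%.

1.8%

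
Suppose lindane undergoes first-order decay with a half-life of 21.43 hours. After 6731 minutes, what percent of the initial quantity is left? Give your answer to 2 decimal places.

2.66%

6731 minutes = 112.183 hours.
n = 112.183/21.43 ≈ 5.2349 half-lives.
Fraction remaining = (1/2)^5.2349 ≈ 0.026555, i.e. 2.6555%.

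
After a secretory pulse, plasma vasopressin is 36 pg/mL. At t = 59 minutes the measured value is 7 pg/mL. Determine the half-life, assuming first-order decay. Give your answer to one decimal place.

A/A₀ = 7/36 ≈ 0.19444.
n = log₂(5.1429) ≈ 2.3626 half-lives elapsed in 59 minutes.
t½ = 59/2.3626 ≈ 24.973 minutes.

25.0 minutes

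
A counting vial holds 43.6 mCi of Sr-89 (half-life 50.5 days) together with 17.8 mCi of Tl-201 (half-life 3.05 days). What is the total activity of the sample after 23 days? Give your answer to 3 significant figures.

31.9 mCi

Sr-89: 43.6 × (1/2)^(23/50.5) = 43.6 × (1/2)^0.45545 ≈ 31.797 mCi.
Tl-201: 17.8 × (1/2)^(23/3.05) = 17.8 × (1/2)^7.541 ≈ 0.095578 mCi.
Total = 31.797 + 0.095578 ≈ 31.892 mCi.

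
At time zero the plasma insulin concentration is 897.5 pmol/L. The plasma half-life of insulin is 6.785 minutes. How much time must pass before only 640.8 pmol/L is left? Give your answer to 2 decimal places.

Fraction remaining = 640.8/897.5 ≈ 0.71398.
n = log₂(897.5/640.8) = ln(1.4006)/ln 2 ≈ 0.48604 half-lives.
t = n × t½ = 0.48604 × 6.785 ≈ 3.2978 minutes.

3.30 minutes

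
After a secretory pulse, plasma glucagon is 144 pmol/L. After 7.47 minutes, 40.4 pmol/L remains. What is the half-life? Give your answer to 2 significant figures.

A/A₀ = 40.4/144 ≈ 0.28056.
n = log₂(3.5644) ≈ 1.8336 half-lives elapsed in 7.47 minutes.
t½ = 7.47/1.8336 ≈ 4.0739 minutes.

4.1 minutes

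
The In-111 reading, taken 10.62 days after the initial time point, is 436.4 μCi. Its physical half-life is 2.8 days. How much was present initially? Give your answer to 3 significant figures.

6050 μCi

Number of half-lives elapsed: n = 10.62/2.8 ≈ 3.7929.
A₀ = A × 2^n = 436.4 × 2^3.7929 = 436.4 × 13.86 ≈ 6048.5 μCi.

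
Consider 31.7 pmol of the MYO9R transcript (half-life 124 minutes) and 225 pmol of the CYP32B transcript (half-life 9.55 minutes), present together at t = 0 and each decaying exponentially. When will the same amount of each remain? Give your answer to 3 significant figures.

Set 31.7·(1/2)^(t/124) = 225·(1/2)^(t/9.55).
Taking log₂: log₂(31.7/225) = t·(1/124 − 1/9.55).
log₂(0.14089) = -2.8274; 1/124 − 1/9.55 = -0.096648.
t = -2.8274 / -0.096648 ≈ 29.254 minutes.

29.3 minutes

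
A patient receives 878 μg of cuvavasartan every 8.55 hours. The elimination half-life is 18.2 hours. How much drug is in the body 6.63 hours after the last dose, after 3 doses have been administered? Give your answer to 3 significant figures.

1530 μg

The 3 doses were given 23.73, 15.18, 6.63 hours ago.
Total = 878·(1/2)^(23.73/18.2) + 878·(1/2)^(15.18/18.2) + 878·(1/2)^(6.63/18.2)
      = 355.63 + 492.51 + 682.08 ≈ 1530.2 μg.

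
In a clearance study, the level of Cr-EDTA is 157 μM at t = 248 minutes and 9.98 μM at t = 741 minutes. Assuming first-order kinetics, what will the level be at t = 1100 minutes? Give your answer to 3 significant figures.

Over Δt = 741 − 248 = 493 minutes, the level fell by a factor of 157/9.98 ≈ 15.731.
n = log₂(15.731) ≈ 3.9756 half-lives, so t½ = 493/3.9756 ≈ 124.01 minutes.
From t = 741 to t = 1100: 9.98 × (1/2)^((1100−741)/124.01) ≈ 1.3417 μM.

1.34 μM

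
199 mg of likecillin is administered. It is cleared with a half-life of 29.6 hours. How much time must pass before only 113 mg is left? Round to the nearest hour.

24 hours

Fraction remaining = 113/199 ≈ 0.56784.
n = log₂(199/113) = ln(1.7611)/ln 2 ≈ 0.81645 half-lives.
t = n × t½ = 0.81645 × 29.6 ≈ 24.167 hours.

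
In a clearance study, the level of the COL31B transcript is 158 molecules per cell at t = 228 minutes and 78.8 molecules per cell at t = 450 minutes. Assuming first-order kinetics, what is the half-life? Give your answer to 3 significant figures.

221 minutes

Over Δt = 450 − 228 = 222 minutes, the level fell by a factor of 158/78.8 ≈ 2.0051.
n = log₂(2.0051) ≈ 1.0037 half-lives, so t½ = 222/1.0037 ≈ 221.19 minutes.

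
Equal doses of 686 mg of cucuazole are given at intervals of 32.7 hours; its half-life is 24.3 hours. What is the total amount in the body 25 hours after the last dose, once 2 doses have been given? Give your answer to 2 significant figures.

The 2 doses were given 57.7, 25 hours ago.
Total = 686·(1/2)^(57.7/24.3) + 686·(1/2)^(25/24.3)
      = 132.29 + 336.22 ≈ 468.51 mg.

470 mg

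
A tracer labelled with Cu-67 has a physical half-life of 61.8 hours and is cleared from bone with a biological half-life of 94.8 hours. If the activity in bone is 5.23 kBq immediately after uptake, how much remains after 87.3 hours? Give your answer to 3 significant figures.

1/t_eff = 1/t_phys + 1/t_biol = 1/61.8 + 1/94.8 = 0.02673 per hour.
t_eff = 61.8 × 94.8 / (61.8 + 94.8) ≈ 37.411 hours.
Remaining = 5.23 × (1/2)^(87.3/37.411) = 5.23 × (1/2)^2.3335 ≈ 1.0376 kBq.

1.04 kBq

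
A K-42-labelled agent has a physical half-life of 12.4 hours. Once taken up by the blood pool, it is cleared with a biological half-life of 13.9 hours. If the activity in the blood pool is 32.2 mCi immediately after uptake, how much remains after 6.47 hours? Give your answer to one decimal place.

16.2 mCi

1/t_eff = 1/t_phys + 1/t_biol = 1/12.4 + 1/13.9 = 0.15259 per hour.
t_eff = 12.4 × 13.9 / (12.4 + 13.9) ≈ 6.5536 hours.
Remaining = 32.2 × (1/2)^(6.47/6.5536) = 32.2 × (1/2)^0.98724 ≈ 16.243 mCi.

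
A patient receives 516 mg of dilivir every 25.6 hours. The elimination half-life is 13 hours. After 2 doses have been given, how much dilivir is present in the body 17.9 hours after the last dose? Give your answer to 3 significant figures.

The 2 doses were given 43.5, 17.9 hours ago.
Total = 516·(1/2)^(43.5/13) + 516·(1/2)^(17.9/13)
      = 50.741 + 198.68 ≈ 249.42 mg.

249 mg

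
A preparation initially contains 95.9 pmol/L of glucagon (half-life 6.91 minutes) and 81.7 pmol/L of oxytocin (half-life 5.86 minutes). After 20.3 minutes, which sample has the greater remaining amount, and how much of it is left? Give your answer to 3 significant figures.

glucagon: 95.9 × (1/2)^2.9378 ≈ 12.516 pmol/L.
oxytocin: 81.7 × (1/2)^3.4642 ≈ 7.403 pmol/L.
Glucagon has more remaining, at ≈ 12.516 pmol/L.

glucagon, 12.5 pmol/L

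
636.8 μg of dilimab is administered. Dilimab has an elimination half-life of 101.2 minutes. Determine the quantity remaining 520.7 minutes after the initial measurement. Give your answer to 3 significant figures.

Number of half-lives: n = 520.7/101.2 ≈ 5.1453.
Remaining = 636.8 × (1/2)^5.1453 = 636.8 × 0.028257 ≈ 17.994 μg.

18.0 μg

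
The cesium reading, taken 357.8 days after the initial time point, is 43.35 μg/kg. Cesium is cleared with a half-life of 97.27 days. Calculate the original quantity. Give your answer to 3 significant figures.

555 μg/kg

Number of half-lives elapsed: n = 357.8/97.27 ≈ 3.6784.
A₀ = A × 2^n = 43.35 × 2^3.6784 = 43.35 × 12.803 ≈ 555.01 μg/kg.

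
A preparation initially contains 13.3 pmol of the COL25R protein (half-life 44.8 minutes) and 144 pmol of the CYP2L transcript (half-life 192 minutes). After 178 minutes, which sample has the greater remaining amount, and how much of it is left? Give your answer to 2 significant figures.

CYP2L transcript, 76 pmol

COL25R protein: 13.3 × (1/2)^3.9732 ≈ 0.84683 pmol.
CYP2L transcript: 144 × (1/2)^0.92708 ≈ 75.733 pmol.
CYP2L transcript has more remaining, at ≈ 75.733 pmol.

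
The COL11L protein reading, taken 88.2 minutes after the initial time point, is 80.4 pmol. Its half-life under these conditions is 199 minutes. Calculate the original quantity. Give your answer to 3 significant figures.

Number of half-lives elapsed: n = 88.2/199 ≈ 0.44322.
A₀ = A × 2^n = 80.4 × 2^0.44322 = 80.4 × 1.3596 ≈ 109.31 pmol.

109 pmol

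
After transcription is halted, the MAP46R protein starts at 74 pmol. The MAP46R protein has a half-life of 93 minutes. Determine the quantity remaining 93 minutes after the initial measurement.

Elapsed time is 1 half-life (93/93).
Each half-life halves the amount: 74 × (1/2)^1 = 74/2 = 37 pmol.

37 pmol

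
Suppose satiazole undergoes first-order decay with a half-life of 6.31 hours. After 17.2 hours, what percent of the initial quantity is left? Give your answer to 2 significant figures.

15%

n = 17.2/6.31 ≈ 2.7258 half-lives.
Fraction remaining = (1/2)^2.7258 ≈ 0.15116, i.e. 15.116%.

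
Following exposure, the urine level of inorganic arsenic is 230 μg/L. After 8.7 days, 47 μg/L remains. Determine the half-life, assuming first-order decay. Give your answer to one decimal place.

A/A₀ = 47/230 ≈ 0.20435.
n = log₂(4.8936) ≈ 2.2909 half-lives elapsed in 8.7 days.
t½ = 8.7/2.2909 ≈ 3.7976 days.

3.8 days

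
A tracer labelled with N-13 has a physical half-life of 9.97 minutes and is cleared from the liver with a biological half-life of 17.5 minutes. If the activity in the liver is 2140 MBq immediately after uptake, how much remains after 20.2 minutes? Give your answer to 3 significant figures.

1/t_eff = 1/t_phys + 1/t_biol = 1/9.97 + 1/17.5 = 0.15744 per minute.
t_eff = 9.97 × 17.5 / (9.97 + 17.5) ≈ 6.3515 minutes.
Remaining = 2140 × (1/2)^(20.2/6.3515) = 2140 × (1/2)^3.1804 ≈ 236.06 MBq.

236 MBq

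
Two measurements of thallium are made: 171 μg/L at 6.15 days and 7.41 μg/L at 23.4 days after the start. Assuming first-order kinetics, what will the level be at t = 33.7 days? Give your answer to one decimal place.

Over Δt = 23.4 − 6.15 = 17.25 days, the level fell by a factor of 171/7.41 ≈ 23.077.
n = log₂(23.077) ≈ 4.5284 half-lives, so t½ = 17.25/4.5284 ≈ 3.8093 days.
From t = 23.4 to t = 33.7: 7.41 × (1/2)^((33.7−23.4)/3.8093) ≈ 1.1373 μg/L.

1.1 μg/L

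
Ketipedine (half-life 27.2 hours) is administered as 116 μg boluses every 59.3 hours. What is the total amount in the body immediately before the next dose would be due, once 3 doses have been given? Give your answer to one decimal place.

32.5 μg

The 3 doses were given 177.9, 118.6, 59.3 hours ago.
Total = 116·(1/2)^(177.9/27.2) + 116·(1/2)^(118.6/27.2) + 116·(1/2)^(59.3/27.2)
      = 1.2462 + 5.6478 + 25.596 ≈ 32.49 μg.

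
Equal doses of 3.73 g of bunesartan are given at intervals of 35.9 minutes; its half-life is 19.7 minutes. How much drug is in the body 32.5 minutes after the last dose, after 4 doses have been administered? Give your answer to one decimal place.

The 4 doses were given 140.2, 104.3, 68.4, 32.5 minutes ago.
Total = 3.73·(1/2)^(140.2/19.7) + 3.73·(1/2)^(104.3/19.7) + 3.73·(1/2)^(68.4/19.7) + 3.73·(1/2)^(32.5/19.7)
      = 0.026875 + 0.095045 + 0.33613 + 1.1887 ≈ 1.6468 g.

1.6 g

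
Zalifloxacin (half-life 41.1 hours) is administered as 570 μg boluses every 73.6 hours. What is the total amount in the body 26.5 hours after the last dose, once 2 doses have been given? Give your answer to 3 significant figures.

The 2 doses were given 100.1, 26.5 hours ago.
Total = 570·(1/2)^(100.1/41.1) + 570·(1/2)^(26.5/41.1)
      = 105.37 + 364.57 ≈ 469.94 μg.

470 μg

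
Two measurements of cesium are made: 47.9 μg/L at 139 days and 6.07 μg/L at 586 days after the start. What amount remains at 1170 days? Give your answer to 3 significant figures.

Over Δt = 586 − 139 = 447 days, the level fell by a factor of 47.9/6.07 ≈ 7.8913.
n = log₂(7.8913) ≈ 2.9803 half-lives, so t½ = 447/2.9803 ≈ 149.99 days.
From t = 586 to t = 1170: 6.07 × (1/2)^((1170−586)/149.99) ≈ 0.40839 μg/L.

0.408 μg/L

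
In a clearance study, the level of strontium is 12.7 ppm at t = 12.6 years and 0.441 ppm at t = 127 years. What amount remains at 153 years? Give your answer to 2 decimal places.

0.21 ppm

Over Δt = 127 − 12.6 = 114.4 years, the level fell by a factor of 12.7/0.441 ≈ 28.798.
n = log₂(28.798) ≈ 4.8479 half-lives, so t½ = 114.4/4.8479 ≈ 23.598 years.
From t = 127 to t = 153: 0.441 × (1/2)^((153−127)/23.598) ≈ 0.20548 ppm.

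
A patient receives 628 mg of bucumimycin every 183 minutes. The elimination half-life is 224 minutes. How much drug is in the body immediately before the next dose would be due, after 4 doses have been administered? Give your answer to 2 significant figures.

740 mg

The 4 doses were given 732, 549, 366, 183 minutes ago.
Total = 628·(1/2)^(732/224) + 628·(1/2)^(549/224) + 628·(1/2)^(366/224) + 628·(1/2)^(183/224)
      = 65.198 + 114.86 + 202.35 + 356.47 ≈ 738.88 mg.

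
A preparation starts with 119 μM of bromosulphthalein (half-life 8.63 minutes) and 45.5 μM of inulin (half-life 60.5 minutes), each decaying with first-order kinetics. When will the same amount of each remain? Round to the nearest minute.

14 minutes

Set 119·(1/2)^(t/8.63) = 45.5·(1/2)^(t/60.5).
Taking log₂: log₂(119/45.5) = t·(1/8.63 − 1/60.5).
log₂(2.6154) = 1.387; 1/8.63 − 1/60.5 = 0.099346.
t = 1.387 / 0.099346 ≈ 13.962 minutes.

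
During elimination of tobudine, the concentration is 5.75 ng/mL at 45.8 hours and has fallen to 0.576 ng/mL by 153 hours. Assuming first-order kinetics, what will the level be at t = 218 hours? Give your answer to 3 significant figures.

Over Δt = 153 − 45.8 = 107.2 hours, the level fell by a factor of 5.75/0.576 ≈ 9.9826.
n = log₂(9.9826) ≈ 3.3194 half-lives, so t½ = 107.2/3.3194 ≈ 32.295 hours.
From t = 153 to t = 218: 0.576 × (1/2)^((218−153)/32.295) ≈ 0.14274 ng/mL.

0.143 ng/mL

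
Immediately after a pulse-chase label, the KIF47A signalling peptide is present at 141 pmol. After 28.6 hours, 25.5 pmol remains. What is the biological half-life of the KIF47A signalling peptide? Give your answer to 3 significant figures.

11.6 hours

A/A₀ = 25.5/141 ≈ 0.18085.
n = log₂(5.5294) ≈ 2.4671 half-lives elapsed in 28.6 hours.
t½ = 28.6/2.4671 ≈ 11.592 hours.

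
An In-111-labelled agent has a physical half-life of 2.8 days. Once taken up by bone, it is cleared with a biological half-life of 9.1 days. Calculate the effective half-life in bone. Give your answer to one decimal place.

1/t_eff = 1/t_phys + 1/t_biol = 1/2.8 + 1/9.1 = 0.46703 per day.
t_eff = 2.8 × 9.1 / (2.8 + 9.1) ≈ 2.1412 days.

2.1 days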